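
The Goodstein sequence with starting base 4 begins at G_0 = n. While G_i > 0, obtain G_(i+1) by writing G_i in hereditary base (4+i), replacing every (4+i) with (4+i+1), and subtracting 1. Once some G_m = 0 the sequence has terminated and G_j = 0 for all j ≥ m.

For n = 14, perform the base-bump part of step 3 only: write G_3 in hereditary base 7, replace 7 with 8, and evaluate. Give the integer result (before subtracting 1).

step 0: 14 = 3·4 + 2; sub 5 for 4: 3·5 + 2; = 17; G_1 = 17−1 = 16
step 1: 16 = 3·5 + 1; sub 6 for 5: 3·6 + 1; = 19; G_2 = 19−1 = 18
step 2: 18 = 3·6; sub 7 for 6: 3·7; = 21; G_3 = 21−1 = 20

22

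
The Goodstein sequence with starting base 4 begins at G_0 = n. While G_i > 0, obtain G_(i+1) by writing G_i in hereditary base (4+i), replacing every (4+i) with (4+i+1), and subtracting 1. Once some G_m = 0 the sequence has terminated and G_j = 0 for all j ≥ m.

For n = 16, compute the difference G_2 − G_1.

G_0 = 16. HB_4(16) = 4^2. Bump = 25. G_1 = 24.
G_1 = 24. HB_5(24) = 4·5 + 4. Bump = 28. G_2 = 27.

3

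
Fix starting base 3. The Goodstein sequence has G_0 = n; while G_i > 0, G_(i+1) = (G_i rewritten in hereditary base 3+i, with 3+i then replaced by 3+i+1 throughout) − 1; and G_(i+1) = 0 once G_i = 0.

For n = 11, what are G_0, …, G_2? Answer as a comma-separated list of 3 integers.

11, 17, 25

i=0: 11 = 3^2 + 2 (b=3); 3→4: 4^2 + 2 = 18; 18−1 = 17
i=1: 17 = 4^2 + 1 (b=4); 4→5: 5^2 + 1 = 26; 26−1 = 25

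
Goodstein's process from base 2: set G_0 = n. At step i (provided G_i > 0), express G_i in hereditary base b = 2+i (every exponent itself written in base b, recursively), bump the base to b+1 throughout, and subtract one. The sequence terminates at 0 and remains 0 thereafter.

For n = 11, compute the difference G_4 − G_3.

264310

step 0: 11 = 2^(2 + 1) + 2 + 1; sub 3 for 2: 3^(3 + 1) + 3 + 1; = 85; G_1 = 85−1 = 84
step 1: 84 = 3^(3 + 1) + 3; sub 4 for 3: 4^(4 + 1) + 4; = 1028; G_2 = 1028−1 = 1027
step 2: 1027 = 4^(4 + 1) + 3; sub 5 for 4: 5^(5 + 1) + 3; = 15628; G_3 = 15628−1 = 15627
step 3: 15627 = 5^(5 + 1) + 2; sub 6 for 5: 6^(6 + 1) + 2; = 279938; G_4 = 279938−1 = 279937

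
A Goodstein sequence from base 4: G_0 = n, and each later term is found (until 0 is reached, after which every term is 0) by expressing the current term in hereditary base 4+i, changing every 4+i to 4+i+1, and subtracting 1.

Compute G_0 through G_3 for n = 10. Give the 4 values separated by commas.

10, 11, 12, 13

G_0 = 10. HB_4(10) = 2·4 + 2. Bump = 12. G_1 = 11.
G_1 = 11. HB_5(11) = 2·5 + 1. Bump = 13. G_2 = 12.
G_2 = 12. HB_6(12) = 2·6. Bump = 14. G_3 = 13.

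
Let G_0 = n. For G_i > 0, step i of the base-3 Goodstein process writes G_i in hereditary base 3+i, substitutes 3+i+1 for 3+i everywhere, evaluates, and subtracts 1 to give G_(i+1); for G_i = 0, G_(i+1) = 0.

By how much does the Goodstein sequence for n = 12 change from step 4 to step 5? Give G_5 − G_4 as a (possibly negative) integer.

14

12 —HB3→ 3^2 + 3 —bump→ 4^2 + 4 = 20 —(−1)→ 19
19 —HB4→ 4^2 + 3 —bump→ 5^2 + 3 = 28 —(−1)→ 27
27 —HB5→ 5^2 + 2 —bump→ 6^2 + 2 = 38 —(−1)→ 37
37 —HB6→ 6^2 + 1 —bump→ 7^2 + 1 = 50 —(−1)→ 49
49 —HB7→ 7^2 —bump→ 8^2 = 64 —(−1)→ 63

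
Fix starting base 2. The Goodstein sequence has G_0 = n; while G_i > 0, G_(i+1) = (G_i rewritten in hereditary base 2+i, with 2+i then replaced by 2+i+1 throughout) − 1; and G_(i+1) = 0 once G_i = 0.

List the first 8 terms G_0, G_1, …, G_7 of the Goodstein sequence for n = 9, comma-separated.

base 2: 9 = 2^(2 + 1) + 1; at 3: 3^(3 + 1) + 1 = 82; next = 81
base 3: 81 = 3^(3 + 1); at 4: 4^(4 + 1) = 1024; next = 1023
base 4: 1023 = 3·4^4 + 3·4^3 + 3·4^2 + 3·4 + 3; at 5: 3·5^5 + 3·5^3 + 3·5^2 + 3·5 + 3 = 9843; next = 9842
base 5: 9842 = 3·5^5 + 3·5^3 + 3·5^2 + 3·5 + 2; at 6: 3·6^6 + 3·6^3 + 3·6^2 + 3·6 + 2 = 140744; next = 140743
base 6: 140743 = 3·6^6 + 3·6^3 + 3·6^2 + 3·6 + 1; at 7: 3·7^7 + 3·7^3 + 3·7^2 + 3·7 + 1 = 2471827; next = 2471826
base 7: 2471826 = 3·7^7 + 3·7^3 + 3·7^2 + 3·7; at 8: 3·8^8 + 3·8^3 + 3·8^2 + 3·8 = 50333400; next = 50333399
base 8: 50333399 = 3·8^8 + 3·8^3 + 3·8^2 + 2·8 + 7; at 9: 3·9^9 + 3·9^3 + 3·9^2 + 2·9 + 7 = 1162263922; next = 1162263921

9, 81, 1023, 9842, 140743, 2471826, 50333399, 1162263921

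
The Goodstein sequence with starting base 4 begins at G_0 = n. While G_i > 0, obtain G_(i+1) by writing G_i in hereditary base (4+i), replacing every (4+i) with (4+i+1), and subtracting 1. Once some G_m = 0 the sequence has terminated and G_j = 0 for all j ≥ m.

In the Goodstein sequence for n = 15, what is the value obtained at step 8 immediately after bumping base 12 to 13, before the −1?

29

base 4: 15 = 3·4 + 3; at 5: 3·5 + 3 = 18; next = 17
base 5: 17 = 3·5 + 2; at 6: 3·6 + 2 = 20; next = 19
base 6: 19 = 3·6 + 1; at 7: 3·7 + 1 = 22; next = 21
base 7: 21 = 3·7; at 8: 3·8 = 24; next = 23
base 8: 23 = 2·8 + 7; at 9: 2·9 + 7 = 25; next = 24
base 9: 24 = 2·9 + 6; at 10: 2·10 + 6 = 26; next = 25
base 10: 25 = 2·10 + 5; at 11: 2·11 + 5 = 27; next = 26
base 11: 26 = 2·11 + 4; at 12: 2·12 + 4 = 28; next = 27
base 12: 27 = 2·12 + 3; at 13: 2·13 + 3 = 29; next = 28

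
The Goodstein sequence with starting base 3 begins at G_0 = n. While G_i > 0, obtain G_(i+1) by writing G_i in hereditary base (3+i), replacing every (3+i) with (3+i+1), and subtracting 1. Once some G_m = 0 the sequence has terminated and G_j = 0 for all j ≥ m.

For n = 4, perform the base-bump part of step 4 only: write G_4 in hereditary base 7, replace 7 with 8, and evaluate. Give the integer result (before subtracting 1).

2

step 0: 4 = 3 + 1; sub 4 for 3: 4 + 1; = 5; G_1 = 5−1 = 4
step 1: 4 = 4; sub 5 for 4: 5; = 5; G_2 = 5−1 = 4
step 2: 4 = 4; sub 6 for 5: 4; = 4; G_3 = 4−1 = 3
step 3: 3 = 3; sub 7 for 6: 3; = 3; G_4 = 3−1 = 2
step 4: 2 = 2; sub 8 for 7: 2; = 2; G_5 = 2−1 = 1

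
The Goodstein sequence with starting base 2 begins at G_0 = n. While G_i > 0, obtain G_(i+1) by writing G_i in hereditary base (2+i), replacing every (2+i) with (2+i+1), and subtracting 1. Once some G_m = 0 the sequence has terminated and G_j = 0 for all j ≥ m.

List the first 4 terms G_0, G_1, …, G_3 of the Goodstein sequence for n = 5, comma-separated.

i=0: 5 = 2^2 + 1 (b=2); 2→3: 3^3 + 1 = 28; 28−1 = 27
i=1: 27 = 3^3 (b=3); 3→4: 4^4 = 256; 256−1 = 255
i=2: 255 = 3·4^3 + 3·4^2 + 3·4 + 3 (b=4); 4→5: 3·5^3 + 3·5^2 + 3·5 + 3 = 468; 468−1 = 467

5, 27, 255, 467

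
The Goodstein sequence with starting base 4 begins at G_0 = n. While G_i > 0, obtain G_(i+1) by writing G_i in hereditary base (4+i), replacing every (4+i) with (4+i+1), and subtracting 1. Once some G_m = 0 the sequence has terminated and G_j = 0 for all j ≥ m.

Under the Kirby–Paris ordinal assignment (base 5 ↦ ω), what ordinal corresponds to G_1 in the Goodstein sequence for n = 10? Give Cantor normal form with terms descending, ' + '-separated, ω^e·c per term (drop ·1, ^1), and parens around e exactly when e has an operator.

ω·2 + 1

G_0 = 10. HB_4(10) = 2·4 + 2. Bump = 12. G_1 = 11.
G_1 = 11. HB_5(11) = 2·5 + 1. Bump = 13. G_2 = 12.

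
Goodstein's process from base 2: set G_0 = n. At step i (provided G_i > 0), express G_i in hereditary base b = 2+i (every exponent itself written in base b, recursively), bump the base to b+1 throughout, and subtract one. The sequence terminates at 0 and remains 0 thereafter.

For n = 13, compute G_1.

108

(0) 13|_2 = 2^(2 + 1) + 2^2 + 1 ↦ 3^(3 + 1) + 3^3 + 1|_3 = 109 ⇒ 108
(1) 108|_3 = 3^(3 + 1) + 3^3 ↦ 4^(4 + 1) + 4^4|_4 = 1280 ⇒ 1279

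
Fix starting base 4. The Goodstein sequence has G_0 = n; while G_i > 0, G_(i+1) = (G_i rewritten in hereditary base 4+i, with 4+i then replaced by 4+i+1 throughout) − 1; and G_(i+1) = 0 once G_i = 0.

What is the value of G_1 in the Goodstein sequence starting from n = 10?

G_0 = 10. HB_4(10) = 2·4 + 2. Bump = 12. G_1 = 11.
G_1 = 11. HB_5(11) = 2·5 + 1. Bump = 13. G_2 = 12.

11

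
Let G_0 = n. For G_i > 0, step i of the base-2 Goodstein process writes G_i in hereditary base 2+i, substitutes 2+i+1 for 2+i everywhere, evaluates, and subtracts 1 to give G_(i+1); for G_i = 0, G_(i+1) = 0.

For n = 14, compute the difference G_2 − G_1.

1171

(0) 14|_2 = 2^(2 + 1) + 2^2 + 2 ↦ 3^(3 + 1) + 3^3 + 3|_3 = 111 ⇒ 110
(1) 110|_3 = 3^(3 + 1) + 3^3 + 2 ↦ 4^(4 + 1) + 4^4 + 2|_4 = 1282 ⇒ 1281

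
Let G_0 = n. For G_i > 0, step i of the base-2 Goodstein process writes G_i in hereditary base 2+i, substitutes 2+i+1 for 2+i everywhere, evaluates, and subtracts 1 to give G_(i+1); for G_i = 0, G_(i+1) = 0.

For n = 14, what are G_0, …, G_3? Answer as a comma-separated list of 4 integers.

14, 110, 1281, 18750

(0) 14|_2 = 2^(2 + 1) + 2^2 + 2 ↦ 3^(3 + 1) + 3^3 + 3|_3 = 111 ⇒ 110
(1) 110|_3 = 3^(3 + 1) + 3^3 + 2 ↦ 4^(4 + 1) + 4^4 + 2|_4 = 1282 ⇒ 1281
(2) 1281|_4 = 4^(4 + 1) + 4^4 + 1 ↦ 5^(5 + 1) + 5^5 + 1|_5 = 18751 ⇒ 18750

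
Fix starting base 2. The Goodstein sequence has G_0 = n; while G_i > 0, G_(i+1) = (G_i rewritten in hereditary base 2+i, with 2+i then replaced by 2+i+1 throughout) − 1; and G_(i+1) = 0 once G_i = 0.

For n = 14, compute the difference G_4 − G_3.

G_0=14  [base 2] 2^(2 + 1) + 2^2 + 2  →[2↦3]→  3^(3 + 1) + 3^3 + 3 = 111  −1 ⇒ G_1=110
G_1=110  [base 3] 3^(3 + 1) + 3^3 + 2  →[3↦4]→  4^(4 + 1) + 4^4 + 2 = 1282  −1 ⇒ G_2=1281
G_2=1281  [base 4] 4^(4 + 1) + 4^4 + 1  →[4↦5]→  5^(5 + 1) + 5^5 + 1 = 18751  −1 ⇒ G_3=18750
G_3=18750  [base 5] 5^(5 + 1) + 5^5  →[5↦6]→  6^(6 + 1) + 6^6 = 326592  −1 ⇒ G_4=326591

307841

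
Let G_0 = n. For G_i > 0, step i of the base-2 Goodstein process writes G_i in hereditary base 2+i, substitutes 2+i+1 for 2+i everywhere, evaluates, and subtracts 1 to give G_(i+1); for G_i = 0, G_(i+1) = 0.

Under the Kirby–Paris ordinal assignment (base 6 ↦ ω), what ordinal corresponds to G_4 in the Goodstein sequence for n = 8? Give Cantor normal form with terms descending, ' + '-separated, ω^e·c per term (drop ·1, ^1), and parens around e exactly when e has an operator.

G_0 = 8. HB_2(8) = 2^(2 + 1). Bump = 81. G_1 = 80.
G_1 = 80. HB_3(80) = 2·3^3 + 2·3^2 + 2·3 + 2. Bump = 554. G_2 = 553.
G_2 = 553. HB_4(553) = 2·4^4 + 2·4^2 + 2·4 + 1. Bump = 6311. G_3 = 6310.
G_3 = 6310. HB_5(6310) = 2·5^5 + 2·5^2 + 2·5. Bump = 93396. G_4 = 93395.
G_4 = 93395. HB_6(93395) = 2·6^6 + 2·6^2 + 6 + 5. Bump = 1647196. G_5 = 1647195.

ω^ω·2 + ω^2·2 + ω + 5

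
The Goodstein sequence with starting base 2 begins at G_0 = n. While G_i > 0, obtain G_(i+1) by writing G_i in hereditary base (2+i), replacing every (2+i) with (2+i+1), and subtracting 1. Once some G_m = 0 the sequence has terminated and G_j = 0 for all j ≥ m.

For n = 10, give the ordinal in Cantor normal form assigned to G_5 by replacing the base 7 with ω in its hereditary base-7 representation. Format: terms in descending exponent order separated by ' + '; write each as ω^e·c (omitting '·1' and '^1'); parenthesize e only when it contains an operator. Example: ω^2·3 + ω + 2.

[0] 10 ≡ 2^(2 + 1) + 2 (base 2). Lift 3: 84. −1: 83.
[1] 83 ≡ 3^(3 + 1) + 2 (base 3). Lift 4: 1026. −1: 1025.
[2] 1025 ≡ 4^(4 + 1) + 1 (base 4). Lift 5: 15626. −1: 15625.
[3] 15625 ≡ 5^(5 + 1) (base 5). Lift 6: 279936. −1: 279935.
[4] 279935 ≡ 5·6^6 + 5·6^5 + 5·6^4 + 5·6^3 + 5·6^2 + 5·6 + 5 (base 6). Lift 7: 4215755. −1: 4215754.

ω^ω·5 + ω^5·5 + ω^4·5 + ω^3·5 + ω^2·5 + ω·5 + 4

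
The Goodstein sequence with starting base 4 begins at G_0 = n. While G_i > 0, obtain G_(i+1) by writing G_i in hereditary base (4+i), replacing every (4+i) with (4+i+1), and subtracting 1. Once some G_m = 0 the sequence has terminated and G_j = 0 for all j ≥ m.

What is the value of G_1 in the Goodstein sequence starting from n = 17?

25

G_0 = 17. HB_4(17) = 4^2 + 1. Bump = 26. G_1 = 25.
G_1 = 25. HB_5(25) = 5^2. Bump = 36. G_2 = 35.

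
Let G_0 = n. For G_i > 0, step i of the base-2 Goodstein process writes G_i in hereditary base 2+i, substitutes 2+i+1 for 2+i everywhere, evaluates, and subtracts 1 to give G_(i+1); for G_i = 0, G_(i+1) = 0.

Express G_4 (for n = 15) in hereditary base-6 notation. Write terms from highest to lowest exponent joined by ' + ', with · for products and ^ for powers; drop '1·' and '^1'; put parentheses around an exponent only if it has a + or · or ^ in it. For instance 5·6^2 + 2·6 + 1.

[0] 15 ≡ 2^(2 + 1) + 2^2 + 2 + 1 (base 2). Lift 3: 112. −1: 111.
[1] 111 ≡ 3^(3 + 1) + 3^3 + 3 (base 3). Lift 4: 1284. −1: 1283.
[2] 1283 ≡ 4^(4 + 1) + 4^4 + 3 (base 4). Lift 5: 18753. −1: 18752.
[3] 18752 ≡ 5^(5 + 1) + 5^5 + 2 (base 5). Lift 6: 326594. −1: 326593.
[4] 326593 ≡ 6^(6 + 1) + 6^6 + 1 (base 6). Lift 7: 6588345. −1: 6588344.

6^(6 + 1) + 6^6 + 1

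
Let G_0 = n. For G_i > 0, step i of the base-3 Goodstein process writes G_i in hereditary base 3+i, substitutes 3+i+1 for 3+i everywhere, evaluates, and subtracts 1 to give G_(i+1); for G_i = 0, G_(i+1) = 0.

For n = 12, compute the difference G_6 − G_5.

6

[0] 12 ≡ 3^2 + 3 (base 3). Lift 4: 20. −1: 19.
[1] 19 ≡ 4^2 + 3 (base 4). Lift 5: 28. −1: 27.
[2] 27 ≡ 5^2 + 2 (base 5). Lift 6: 38. −1: 37.
[3] 37 ≡ 6^2 + 1 (base 6). Lift 7: 50. −1: 49.
[4] 49 ≡ 7^2 (base 7). Lift 8: 64. −1: 63.
[5] 63 ≡ 7·8 + 7 (base 8). Lift 9: 70. −1: 69.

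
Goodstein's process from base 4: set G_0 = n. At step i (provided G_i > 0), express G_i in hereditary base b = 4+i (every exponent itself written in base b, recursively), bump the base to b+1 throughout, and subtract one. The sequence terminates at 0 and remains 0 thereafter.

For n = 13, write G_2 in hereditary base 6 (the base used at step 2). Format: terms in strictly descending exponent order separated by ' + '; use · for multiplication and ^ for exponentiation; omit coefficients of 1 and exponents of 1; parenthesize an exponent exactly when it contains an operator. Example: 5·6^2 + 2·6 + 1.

step 0: 13 = 3·4 + 1; sub 5 for 4: 3·5 + 1; = 16; G_1 = 16−1 = 15
step 1: 15 = 3·5; sub 6 for 5: 3·6; = 18; G_2 = 18−1 = 17
step 2: 17 = 2·6 + 5; sub 7 for 6: 2·7 + 5; = 19; G_3 = 19−1 = 18

2·6 + 5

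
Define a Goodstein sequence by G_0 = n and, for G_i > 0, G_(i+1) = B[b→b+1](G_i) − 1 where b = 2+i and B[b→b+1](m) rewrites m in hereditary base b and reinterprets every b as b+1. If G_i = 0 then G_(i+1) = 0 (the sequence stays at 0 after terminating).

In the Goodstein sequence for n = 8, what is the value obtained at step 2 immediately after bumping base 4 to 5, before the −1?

i=0: 8 = 2^(2 + 1) (b=2); 2→3: 3^(3 + 1) = 81; 81−1 = 80
i=1: 80 = 2·3^3 + 2·3^2 + 2·3 + 2 (b=3); 3→4: 2·4^4 + 2·4^2 + 2·4 + 2 = 554; 554−1 = 553
i=2: 553 = 2·4^4 + 2·4^2 + 2·4 + 1 (b=4); 4→5: 2·5^5 + 2·5^2 + 2·5 + 1 = 6311; 6311−1 = 6310

6311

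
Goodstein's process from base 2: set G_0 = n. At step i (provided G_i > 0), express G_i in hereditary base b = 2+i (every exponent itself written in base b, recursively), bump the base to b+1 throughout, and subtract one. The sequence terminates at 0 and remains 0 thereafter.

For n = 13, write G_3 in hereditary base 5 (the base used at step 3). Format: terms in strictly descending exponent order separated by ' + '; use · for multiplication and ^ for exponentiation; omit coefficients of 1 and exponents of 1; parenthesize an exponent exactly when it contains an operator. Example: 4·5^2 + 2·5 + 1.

i=0: 13 = 2^(2 + 1) + 2^2 + 1 (b=2); 2→3: 3^(3 + 1) + 3^3 + 1 = 109; 109−1 = 108
i=1: 108 = 3^(3 + 1) + 3^3 (b=3); 3→4: 4^(4 + 1) + 4^4 = 1280; 1280−1 = 1279
i=2: 1279 = 4^(4 + 1) + 3·4^3 + 3·4^2 + 3·4 + 3 (b=4); 4→5: 5^(5 + 1) + 3·5^3 + 3·5^2 + 3·5 + 3 = 16093; 16093−1 = 16092

5^(5 + 1) + 3·5^3 + 3·5^2 + 3·5 + 2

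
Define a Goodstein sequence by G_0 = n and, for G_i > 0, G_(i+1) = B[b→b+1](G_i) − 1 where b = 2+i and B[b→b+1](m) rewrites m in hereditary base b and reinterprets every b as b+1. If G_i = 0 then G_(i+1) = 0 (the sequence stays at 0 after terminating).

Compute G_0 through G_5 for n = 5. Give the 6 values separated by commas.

5 —HB2→ 2^2 + 1 —bump→ 3^3 + 1 = 28 —(−1)→ 27
27 —HB3→ 3^3 —bump→ 4^4 = 256 —(−1)→ 255
255 —HB4→ 3·4^3 + 3·4^2 + 3·4 + 3 —bump→ 3·5^3 + 3·5^2 + 3·5 + 3 = 468 —(−1)→ 467
467 —HB5→ 3·5^3 + 3·5^2 + 3·5 + 2 —bump→ 3·6^3 + 3·6^2 + 3·6 + 2 = 776 —(−1)→ 775
775 —HB6→ 3·6^3 + 3·6^2 + 3·6 + 1 —bump→ 3·7^3 + 3·7^2 + 3·7 + 1 = 1198 —(−1)→ 1197

5, 27, 255, 467, 775, 1197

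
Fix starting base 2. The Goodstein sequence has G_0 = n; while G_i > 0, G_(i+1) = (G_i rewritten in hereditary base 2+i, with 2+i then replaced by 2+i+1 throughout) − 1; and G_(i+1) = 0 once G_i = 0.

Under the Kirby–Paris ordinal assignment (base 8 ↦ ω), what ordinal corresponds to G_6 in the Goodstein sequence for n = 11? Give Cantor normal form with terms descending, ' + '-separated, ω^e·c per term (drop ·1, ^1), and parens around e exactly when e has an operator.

ω^ω·7 + ω^7·7 + ω^6·7 + ω^5·7 + ω^4·7 + ω^3·7 + ω^2·7 + ω·7 + 7

11 —HB2→ 2^(2 + 1) + 2 + 1 —bump→ 3^(3 + 1) + 3 + 1 = 85 —(−1)→ 84
84 —HB3→ 3^(3 + 1) + 3 —bump→ 4^(4 + 1) + 4 = 1028 —(−1)→ 1027
1027 —HB4→ 4^(4 + 1) + 3 —bump→ 5^(5 + 1) + 3 = 15628 —(−1)→ 15627
15627 —HB5→ 5^(5 + 1) + 2 —bump→ 6^(6 + 1) + 2 = 279938 —(−1)→ 279937
279937 —HB6→ 6^(6 + 1) + 1 —bump→ 7^(7 + 1) + 1 = 5764802 —(−1)→ 5764801
5764801 —HB7→ 7^(7 + 1) —bump→ 8^(8 + 1) = 134217728 —(−1)→ 134217727
134217727 —HB8→ 7·8^8 + 7·8^7 + 7·8^6 + 7·8^5 + 7·8^4 + 7·8^3 + 7·8^2 + 7·8 + 7 —bump→ 7·9^9 + 7·9^7 + 7·9^6 + 7·9^5 + 7·9^4 + 7·9^3 + 7·9^2 + 7·9 + 7 = 2749609303 —(−1)→ 2749609302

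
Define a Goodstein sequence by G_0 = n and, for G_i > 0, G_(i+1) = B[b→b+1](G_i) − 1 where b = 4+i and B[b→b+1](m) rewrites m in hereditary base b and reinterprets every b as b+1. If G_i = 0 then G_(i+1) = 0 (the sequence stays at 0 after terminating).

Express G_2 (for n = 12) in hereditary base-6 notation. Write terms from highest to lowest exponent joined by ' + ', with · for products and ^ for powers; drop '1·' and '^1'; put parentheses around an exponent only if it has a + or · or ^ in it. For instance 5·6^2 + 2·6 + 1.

2·6 + 3

[0] 12 ≡ 3·4 (base 4). Lift 5: 15. −1: 14.
[1] 14 ≡ 2·5 + 4 (base 5). Lift 6: 16. −1: 15.
[2] 15 ≡ 2·6 + 3 (base 6). Lift 7: 17. −1: 16.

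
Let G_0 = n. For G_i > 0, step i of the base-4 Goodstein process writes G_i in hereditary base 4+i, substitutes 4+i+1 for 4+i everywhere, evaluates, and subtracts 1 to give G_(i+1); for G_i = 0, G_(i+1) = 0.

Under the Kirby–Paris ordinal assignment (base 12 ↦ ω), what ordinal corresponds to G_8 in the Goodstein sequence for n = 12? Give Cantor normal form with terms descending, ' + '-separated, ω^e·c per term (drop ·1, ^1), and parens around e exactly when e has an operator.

base 4: 12 = 3·4; at 5: 3·5 = 15; next = 14
base 5: 14 = 2·5 + 4; at 6: 2·6 + 4 = 16; next = 15
base 6: 15 = 2·6 + 3; at 7: 2·7 + 3 = 17; next = 16
base 7: 16 = 2·7 + 2; at 8: 2·8 + 2 = 18; next = 17
base 8: 17 = 2·8 + 1; at 9: 2·9 + 1 = 19; next = 18
base 9: 18 = 2·9; at 10: 2·10 = 20; next = 19
base 10: 19 = 10 + 9; at 11: 11 + 9 = 20; next = 19
base 11: 19 = 11 + 8; at 12: 12 + 8 = 20; next = 19
base 12: 19 = 12 + 7; at 13: 13 + 7 = 20; next = 19

ω + 7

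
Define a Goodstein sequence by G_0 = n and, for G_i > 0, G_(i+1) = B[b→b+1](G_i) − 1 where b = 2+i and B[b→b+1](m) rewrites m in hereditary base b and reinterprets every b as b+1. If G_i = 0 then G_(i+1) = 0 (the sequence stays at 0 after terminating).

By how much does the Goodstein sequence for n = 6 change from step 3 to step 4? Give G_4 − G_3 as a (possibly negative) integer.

43530

i=0: 6 = 2^2 + 2 (b=2); 2→3: 3^3 + 3 = 30; 30−1 = 29
i=1: 29 = 3^3 + 2 (b=3); 3→4: 4^4 + 2 = 258; 258−1 = 257
i=2: 257 = 4^4 + 1 (b=4); 4→5: 5^5 + 1 = 3126; 3126−1 = 3125
i=3: 3125 = 5^5 (b=5); 5→6: 6^6 = 46656; 46656−1 = 46655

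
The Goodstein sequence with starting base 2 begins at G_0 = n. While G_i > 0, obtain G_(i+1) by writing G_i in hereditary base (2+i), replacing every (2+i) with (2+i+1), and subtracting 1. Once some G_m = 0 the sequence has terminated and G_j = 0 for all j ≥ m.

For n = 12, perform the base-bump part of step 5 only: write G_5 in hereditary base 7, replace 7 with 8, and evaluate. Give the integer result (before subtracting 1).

134217868

(0) 12|_2 = 2^(2 + 1) + 2^2 ↦ 3^(3 + 1) + 3^3|_3 = 108 ⇒ 107
(1) 107|_3 = 3^(3 + 1) + 2·3^2 + 2·3 + 2 ↦ 4^(4 + 1) + 2·4^2 + 2·4 + 2|_4 = 1066 ⇒ 1065
(2) 1065|_4 = 4^(4 + 1) + 2·4^2 + 2·4 + 1 ↦ 5^(5 + 1) + 2·5^2 + 2·5 + 1|_5 = 15686 ⇒ 15685
(3) 15685|_5 = 5^(5 + 1) + 2·5^2 + 2·5 ↦ 6^(6 + 1) + 2·6^2 + 2·6|_6 = 280020 ⇒ 280019
(4) 280019|_6 = 6^(6 + 1) + 2·6^2 + 6 + 5 ↦ 7^(7 + 1) + 2·7^2 + 7 + 5|_7 = 5764911 ⇒ 5764910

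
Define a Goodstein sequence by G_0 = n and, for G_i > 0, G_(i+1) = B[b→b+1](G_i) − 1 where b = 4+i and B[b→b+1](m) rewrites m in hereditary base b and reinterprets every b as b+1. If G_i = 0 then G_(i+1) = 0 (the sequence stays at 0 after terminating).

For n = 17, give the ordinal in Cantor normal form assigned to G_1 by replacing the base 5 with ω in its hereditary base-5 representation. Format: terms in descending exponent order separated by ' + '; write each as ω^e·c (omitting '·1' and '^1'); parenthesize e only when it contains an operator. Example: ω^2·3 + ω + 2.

step 0: 17 = 4^2 + 1; sub 5 for 4: 5^2 + 1; = 26; G_1 = 26−1 = 25
step 1: 25 = 5^2; sub 6 for 5: 6^2; = 36; G_2 = 36−1 = 35

ω^2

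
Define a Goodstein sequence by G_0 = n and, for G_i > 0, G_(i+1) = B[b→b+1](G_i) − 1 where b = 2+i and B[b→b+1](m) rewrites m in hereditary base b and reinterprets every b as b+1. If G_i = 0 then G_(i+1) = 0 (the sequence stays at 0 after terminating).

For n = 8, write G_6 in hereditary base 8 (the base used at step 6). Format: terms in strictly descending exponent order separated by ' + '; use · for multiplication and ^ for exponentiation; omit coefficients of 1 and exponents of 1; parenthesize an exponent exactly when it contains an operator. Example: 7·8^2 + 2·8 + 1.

2·8^8 + 2·8^2 + 8 + 3

G_0=8  [base 2] 2^(2 + 1)  →[2↦3]→  3^(3 + 1) = 81  −1 ⇒ G_1=80
G_1=80  [base 3] 2·3^3 + 2·3^2 + 2·3 + 2  →[3↦4]→  2·4^4 + 2·4^2 + 2·4 + 2 = 554  −1 ⇒ G_2=553
G_2=553  [base 4] 2·4^4 + 2·4^2 + 2·4 + 1  →[4↦5]→  2·5^5 + 2·5^2 + 2·5 + 1 = 6311  −1 ⇒ G_3=6310
G_3=6310  [base 5] 2·5^5 + 2·5^2 + 2·5  →[5↦6]→  2·6^6 + 2·6^2 + 2·6 = 93396  −1 ⇒ G_4=93395
G_4=93395  [base 6] 2·6^6 + 2·6^2 + 6 + 5  →[6↦7]→  2·7^7 + 2·7^2 + 7 + 5 = 1647196  −1 ⇒ G_5=1647195
G_5=1647195  [base 7] 2·7^7 + 2·7^2 + 7 + 4  →[7↦8]→  2·8^8 + 2·8^2 + 8 + 4 = 33554572  −1 ⇒ G_6=33554571
G_6=33554571  [base 8] 2·8^8 + 2·8^2 + 8 + 3  →[8↦9]→  2·9^9 + 2·9^2 + 9 + 3 = 774841152  −1 ⇒ G_7=774841151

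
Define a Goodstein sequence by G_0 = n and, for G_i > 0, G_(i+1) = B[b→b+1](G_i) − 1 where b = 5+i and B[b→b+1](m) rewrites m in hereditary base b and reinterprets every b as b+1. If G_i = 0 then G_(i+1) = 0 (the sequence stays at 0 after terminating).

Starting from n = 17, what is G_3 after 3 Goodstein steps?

[0] 17 ≡ 3·5 + 2 (base 5). Lift 6: 20. −1: 19.
[1] 19 ≡ 3·6 + 1 (base 6). Lift 7: 22. −1: 21.
[2] 21 ≡ 3·7 (base 7). Lift 8: 24. −1: 23.
[3] 23 ≡ 2·8 + 7 (base 8). Lift 9: 25. −1: 24.

23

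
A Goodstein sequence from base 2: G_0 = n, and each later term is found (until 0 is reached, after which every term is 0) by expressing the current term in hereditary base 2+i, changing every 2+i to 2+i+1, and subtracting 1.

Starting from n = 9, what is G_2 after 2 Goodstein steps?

(0) 9|_2 = 2^(2 + 1) + 1 ↦ 3^(3 + 1) + 1|_3 = 82 ⇒ 81
(1) 81|_3 = 3^(3 + 1) ↦ 4^(4 + 1)|_4 = 1024 ⇒ 1023
(2) 1023|_4 = 3·4^4 + 3·4^3 + 3·4^2 + 3·4 + 3 ↦ 3·5^5 + 3·5^3 + 3·5^2 + 3·5 + 3|_5 = 9843 ⇒ 9842

1023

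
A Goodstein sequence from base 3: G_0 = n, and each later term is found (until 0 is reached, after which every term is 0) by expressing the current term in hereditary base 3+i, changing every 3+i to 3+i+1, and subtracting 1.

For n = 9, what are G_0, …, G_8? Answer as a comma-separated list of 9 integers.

i=0: 9 = 3^2 (b=3); 3→4: 4^2 = 16; 16−1 = 15
i=1: 15 = 3·4 + 3 (b=4); 4→5: 3·5 + 3 = 18; 18−1 = 17
i=2: 17 = 3·5 + 2 (b=5); 5→6: 3·6 + 2 = 20; 20−1 = 19
i=3: 19 = 3·6 + 1 (b=6); 6→7: 3·7 + 1 = 22; 22−1 = 21
i=4: 21 = 3·7 (b=7); 7→8: 3·8 = 24; 24−1 = 23
i=5: 23 = 2·8 + 7 (b=8); 8→9: 2·9 + 7 = 25; 25−1 = 24
i=6: 24 = 2·9 + 6 (b=9); 9→10: 2·10 + 6 = 26; 26−1 = 25
i=7: 25 = 2·10 + 5 (b=10); 10→11: 2·11 + 5 = 27; 27−1 = 26

9, 15, 17, 19, 21, 23, 24, 25, 26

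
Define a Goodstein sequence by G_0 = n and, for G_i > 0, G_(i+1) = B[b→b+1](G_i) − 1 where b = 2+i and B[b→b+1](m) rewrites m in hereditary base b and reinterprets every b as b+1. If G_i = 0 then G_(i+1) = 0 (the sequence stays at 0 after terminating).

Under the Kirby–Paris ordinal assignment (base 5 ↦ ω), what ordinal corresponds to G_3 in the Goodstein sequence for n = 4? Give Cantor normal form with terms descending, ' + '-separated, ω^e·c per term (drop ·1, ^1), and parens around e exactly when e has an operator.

ω^2·2 + ω·2

G_0 = 4. HB_2(4) = 2^2. Bump = 27. G_1 = 26.
G_1 = 26. HB_3(26) = 2·3^2 + 2·3 + 2. Bump = 42. G_2 = 41.
G_2 = 41. HB_4(41) = 2·4^2 + 2·4 + 1. Bump = 61. G_3 = 60.
G_3 = 60. HB_5(60) = 2·5^2 + 2·5. Bump = 84. G_4 = 83.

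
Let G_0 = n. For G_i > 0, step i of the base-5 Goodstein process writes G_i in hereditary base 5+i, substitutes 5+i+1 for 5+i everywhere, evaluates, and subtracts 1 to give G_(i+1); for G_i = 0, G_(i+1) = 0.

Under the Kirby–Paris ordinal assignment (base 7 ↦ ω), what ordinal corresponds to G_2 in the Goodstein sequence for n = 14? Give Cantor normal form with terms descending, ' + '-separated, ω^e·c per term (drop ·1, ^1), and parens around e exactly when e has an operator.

G_0=14  [base 5] 2·5 + 4  →[5↦6]→  2·6 + 4 = 16  −1 ⇒ G_1=15
G_1=15  [base 6] 2·6 + 3  →[6↦7]→  2·7 + 3 = 17  −1 ⇒ G_2=16

ω·2 + 2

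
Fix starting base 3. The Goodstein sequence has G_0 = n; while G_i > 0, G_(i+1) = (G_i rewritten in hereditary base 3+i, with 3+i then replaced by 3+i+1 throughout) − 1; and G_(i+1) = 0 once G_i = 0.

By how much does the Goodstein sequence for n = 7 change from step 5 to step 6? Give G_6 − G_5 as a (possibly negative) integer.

0

(0) 7|_3 = 2·3 + 1 ↦ 2·4 + 1|_4 = 9 ⇒ 8
(1) 8|_4 = 2·4 ↦ 2·5|_5 = 10 ⇒ 9
(2) 9|_5 = 5 + 4 ↦ 6 + 4|_6 = 10 ⇒ 9
(3) 9|_6 = 6 + 3 ↦ 7 + 3|_7 = 10 ⇒ 9
(4) 9|_7 = 7 + 2 ↦ 8 + 2|_8 = 10 ⇒ 9
(5) 9|_8 = 8 + 1 ↦ 9 + 1|_9 = 10 ⇒ 9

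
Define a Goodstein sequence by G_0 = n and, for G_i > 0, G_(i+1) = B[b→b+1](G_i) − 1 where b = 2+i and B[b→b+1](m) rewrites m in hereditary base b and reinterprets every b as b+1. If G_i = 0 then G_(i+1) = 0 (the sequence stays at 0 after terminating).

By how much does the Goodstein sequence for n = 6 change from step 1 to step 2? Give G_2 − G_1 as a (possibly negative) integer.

228

[0] 6 ≡ 2^2 + 2 (base 2). Lift 3: 30. −1: 29.
[1] 29 ≡ 3^3 + 2 (base 3). Lift 4: 258. −1: 257.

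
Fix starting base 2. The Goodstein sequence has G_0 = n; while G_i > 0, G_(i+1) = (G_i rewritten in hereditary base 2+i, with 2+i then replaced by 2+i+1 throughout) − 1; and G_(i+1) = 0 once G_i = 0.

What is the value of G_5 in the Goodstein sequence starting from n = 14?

5862840

G_0=14  [base 2] 2^(2 + 1) + 2^2 + 2  →[2↦3]→  3^(3 + 1) + 3^3 + 3 = 111  −1 ⇒ G_1=110
G_1=110  [base 3] 3^(3 + 1) + 3^3 + 2  →[3↦4]→  4^(4 + 1) + 4^4 + 2 = 1282  −1 ⇒ G_2=1281
G_2=1281  [base 4] 4^(4 + 1) + 4^4 + 1  →[4↦5]→  5^(5 + 1) + 5^5 + 1 = 18751  −1 ⇒ G_3=18750
G_3=18750  [base 5] 5^(5 + 1) + 5^5  →[5↦6]→  6^(6 + 1) + 6^6 = 326592  −1 ⇒ G_4=326591
G_4=326591  [base 6] 6^(6 + 1) + 5·6^5 + 5·6^4 + 5·6^3 + 5·6^2 + 5·6 + 5  →[6↦7]→  7^(7 + 1) + 5·7^5 + 5·7^4 + 5·7^3 + 5·7^2 + 5·7 + 5 = 5862841  −1 ⇒ G_5=5862840
G_5=5862840  [base 7] 7^(7 + 1) + 5·7^5 + 5·7^4 + 5·7^3 + 5·7^2 + 5·7 + 4  →[7↦8]→  8^(8 + 1) + 5·8^5 + 5·8^4 + 5·8^3 + 5·8^2 + 5·8 + 4 = 134404972  −1 ⇒ G_6=134404971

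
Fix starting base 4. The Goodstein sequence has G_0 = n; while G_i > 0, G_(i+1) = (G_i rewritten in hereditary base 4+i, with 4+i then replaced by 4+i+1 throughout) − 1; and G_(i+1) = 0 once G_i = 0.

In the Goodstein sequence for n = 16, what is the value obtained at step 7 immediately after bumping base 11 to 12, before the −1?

44

base 4: 16 = 4^2; at 5: 5^2 = 25; next = 24
base 5: 24 = 4·5 + 4; at 6: 4·6 + 4 = 28; next = 27
base 6: 27 = 4·6 + 3; at 7: 4·7 + 3 = 31; next = 30
base 7: 30 = 4·7 + 2; at 8: 4·8 + 2 = 34; next = 33
base 8: 33 = 4·8 + 1; at 9: 4·9 + 1 = 37; next = 36
base 9: 36 = 4·9; at 10: 4·10 = 40; next = 39
base 10: 39 = 3·10 + 9; at 11: 3·11 + 9 = 42; next = 41
base 11: 41 = 3·11 + 8; at 12: 3·12 + 8 = 44; next = 43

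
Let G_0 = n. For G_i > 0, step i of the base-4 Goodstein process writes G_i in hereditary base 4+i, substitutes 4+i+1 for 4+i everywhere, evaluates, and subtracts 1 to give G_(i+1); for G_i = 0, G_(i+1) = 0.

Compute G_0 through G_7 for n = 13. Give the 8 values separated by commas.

13 —HB4→ 3·4 + 1 —bump→ 3·5 + 1 = 16 —(−1)→ 15
15 —HB5→ 3·5 —bump→ 3·6 = 18 —(−1)→ 17
17 —HB6→ 2·6 + 5 —bump→ 2·7 + 5 = 19 —(−1)→ 18
18 —HB7→ 2·7 + 4 —bump→ 2·8 + 4 = 20 —(−1)→ 19
19 —HB8→ 2·8 + 3 —bump→ 2·9 + 3 = 21 —(−1)→ 20
20 —HB9→ 2·9 + 2 —bump→ 2·10 + 2 = 22 —(−1)→ 21
21 —HB10→ 2·10 + 1 —bump→ 2·11 + 1 = 23 —(−1)→ 22

13, 15, 17, 18, 19, 20, 21, 22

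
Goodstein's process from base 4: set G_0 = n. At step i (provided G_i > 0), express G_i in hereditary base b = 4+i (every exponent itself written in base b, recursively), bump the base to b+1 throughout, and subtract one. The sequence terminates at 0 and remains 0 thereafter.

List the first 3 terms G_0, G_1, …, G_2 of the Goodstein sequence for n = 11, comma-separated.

11, 12, 13

base 4: 11 = 2·4 + 3; at 5: 2·5 + 3 = 13; next = 12
base 5: 12 = 2·5 + 2; at 6: 2·6 + 2 = 14; next = 13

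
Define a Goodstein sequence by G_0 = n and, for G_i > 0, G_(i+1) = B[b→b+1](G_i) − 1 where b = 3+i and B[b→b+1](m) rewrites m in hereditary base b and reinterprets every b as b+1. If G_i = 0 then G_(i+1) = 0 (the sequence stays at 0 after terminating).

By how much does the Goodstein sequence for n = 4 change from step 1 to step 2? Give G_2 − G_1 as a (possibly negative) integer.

0

(0) 4|_3 = 3 + 1 ↦ 4 + 1|_4 = 5 ⇒ 4
(1) 4|_4 = 4 ↦ 5|_5 = 5 ⇒ 4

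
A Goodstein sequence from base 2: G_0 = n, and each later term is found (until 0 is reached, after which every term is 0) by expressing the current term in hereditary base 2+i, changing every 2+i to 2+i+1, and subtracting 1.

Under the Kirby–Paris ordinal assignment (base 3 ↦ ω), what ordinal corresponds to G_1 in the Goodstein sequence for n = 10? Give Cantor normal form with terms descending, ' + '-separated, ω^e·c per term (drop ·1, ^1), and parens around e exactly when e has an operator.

base 2: 10 = 2^(2 + 1) + 2; at 3: 3^(3 + 1) + 3 = 84; next = 83
base 3: 83 = 3^(3 + 1) + 2; at 4: 4^(4 + 1) + 2 = 1026; next = 1025

ω^(ω + 1) + 2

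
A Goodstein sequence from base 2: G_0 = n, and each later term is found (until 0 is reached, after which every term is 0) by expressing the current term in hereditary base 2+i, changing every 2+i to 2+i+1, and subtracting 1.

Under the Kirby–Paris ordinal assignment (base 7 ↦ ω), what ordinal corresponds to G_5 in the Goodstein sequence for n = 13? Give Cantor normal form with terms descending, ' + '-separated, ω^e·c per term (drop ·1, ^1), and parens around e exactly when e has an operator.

base 2: 13 = 2^(2 + 1) + 2^2 + 1; at 3: 3^(3 + 1) + 3^3 + 1 = 109; next = 108
base 3: 108 = 3^(3 + 1) + 3^3; at 4: 4^(4 + 1) + 4^4 = 1280; next = 1279
base 4: 1279 = 4^(4 + 1) + 3·4^3 + 3·4^2 + 3·4 + 3; at 5: 5^(5 + 1) + 3·5^3 + 3·5^2 + 3·5 + 3 = 16093; next = 16092
base 5: 16092 = 5^(5 + 1) + 3·5^3 + 3·5^2 + 3·5 + 2; at 6: 6^(6 + 1) + 3·6^3 + 3·6^2 + 3·6 + 2 = 280712; next = 280711
base 6: 280711 = 6^(6 + 1) + 3·6^3 + 3·6^2 + 3·6 + 1; at 7: 7^(7 + 1) + 3·7^3 + 3·7^2 + 3·7 + 1 = 5765999; next = 5765998
base 7: 5765998 = 7^(7 + 1) + 3·7^3 + 3·7^2 + 3·7; at 8: 8^(8 + 1) + 3·8^3 + 3·8^2 + 3·8 = 134219480; next = 134219479

ω^(ω + 1) + ω^3·3 + ω^2·3 + ω·3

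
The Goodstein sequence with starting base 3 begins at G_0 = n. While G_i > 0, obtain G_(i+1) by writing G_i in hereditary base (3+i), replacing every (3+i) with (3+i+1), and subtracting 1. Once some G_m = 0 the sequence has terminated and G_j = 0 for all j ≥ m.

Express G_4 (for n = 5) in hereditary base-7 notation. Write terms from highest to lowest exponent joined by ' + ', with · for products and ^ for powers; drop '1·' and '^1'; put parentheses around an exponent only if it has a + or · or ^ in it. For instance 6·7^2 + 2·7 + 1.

4

i=0: 5 = 3 + 2 (b=3); 3→4: 4 + 2 = 6; 6−1 = 5
i=1: 5 = 4 + 1 (b=4); 4→5: 5 + 1 = 6; 6−1 = 5
i=2: 5 = 5 (b=5); 5→6: 6 = 6; 6−1 = 5
i=3: 5 = 5 (b=6); 6→7: 5 = 5; 5−1 = 4
i=4: 4 = 4 (b=7); 7→8: 4 = 4; 4−1 = 3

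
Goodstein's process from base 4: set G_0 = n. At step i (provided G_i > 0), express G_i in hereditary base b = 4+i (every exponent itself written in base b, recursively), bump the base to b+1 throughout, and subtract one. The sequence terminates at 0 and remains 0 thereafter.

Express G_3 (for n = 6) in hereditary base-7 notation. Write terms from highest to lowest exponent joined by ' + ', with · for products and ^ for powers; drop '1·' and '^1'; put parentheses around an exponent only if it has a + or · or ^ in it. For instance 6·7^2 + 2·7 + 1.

6

[0] 6 ≡ 4 + 2 (base 4). Lift 5: 7. −1: 6.
[1] 6 ≡ 5 + 1 (base 5). Lift 6: 7. −1: 6.
[2] 6 ≡ 6 (base 6). Lift 7: 7. −1: 6.
[3] 6 ≡ 6 (base 7). Lift 8: 6. −1: 5.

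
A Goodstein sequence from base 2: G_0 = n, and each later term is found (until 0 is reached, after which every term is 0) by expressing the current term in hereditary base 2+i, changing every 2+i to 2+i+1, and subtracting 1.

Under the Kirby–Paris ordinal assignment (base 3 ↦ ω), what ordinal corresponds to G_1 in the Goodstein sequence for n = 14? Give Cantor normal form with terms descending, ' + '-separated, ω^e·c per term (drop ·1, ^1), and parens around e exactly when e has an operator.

14 —HB2→ 2^(2 + 1) + 2^2 + 2 —bump→ 3^(3 + 1) + 3^3 + 3 = 111 —(−1)→ 110
110 —HB3→ 3^(3 + 1) + 3^3 + 2 —bump→ 4^(4 + 1) + 4^4 + 2 = 1282 —(−1)→ 1281

ω^(ω + 1) + ω^ω + 2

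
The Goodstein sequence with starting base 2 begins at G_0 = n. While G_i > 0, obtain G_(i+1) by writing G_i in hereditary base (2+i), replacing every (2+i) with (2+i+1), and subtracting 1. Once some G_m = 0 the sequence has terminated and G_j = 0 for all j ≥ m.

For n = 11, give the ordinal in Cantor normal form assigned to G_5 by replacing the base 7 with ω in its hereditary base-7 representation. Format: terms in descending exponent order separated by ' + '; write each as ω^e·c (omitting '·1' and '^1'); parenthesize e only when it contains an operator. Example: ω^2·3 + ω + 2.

ω^(ω + 1)

G_0 = 11. HB_2(11) = 2^(2 + 1) + 2 + 1. Bump = 85. G_1 = 84.
G_1 = 84. HB_3(84) = 3^(3 + 1) + 3. Bump = 1028. G_2 = 1027.
G_2 = 1027. HB_4(1027) = 4^(4 + 1) + 3. Bump = 15628. G_3 = 15627.
G_3 = 15627. HB_5(15627) = 5^(5 + 1) + 2. Bump = 279938. G_4 = 279937.
G_4 = 279937. HB_6(279937) = 6^(6 + 1) + 1. Bump = 5764802. G_5 = 5764801.
G_5 = 5764801. HB_7(5764801) = 7^(7 + 1). Bump = 134217728. G_6 = 134217727.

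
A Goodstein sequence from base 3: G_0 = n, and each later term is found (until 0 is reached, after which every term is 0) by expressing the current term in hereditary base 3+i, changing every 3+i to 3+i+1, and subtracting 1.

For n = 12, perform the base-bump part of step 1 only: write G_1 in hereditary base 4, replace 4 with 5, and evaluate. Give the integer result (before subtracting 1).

base 3: 12 = 3^2 + 3; at 4: 4^2 + 4 = 20; next = 19
base 4: 19 = 4^2 + 3; at 5: 5^2 + 3 = 28; next = 27

28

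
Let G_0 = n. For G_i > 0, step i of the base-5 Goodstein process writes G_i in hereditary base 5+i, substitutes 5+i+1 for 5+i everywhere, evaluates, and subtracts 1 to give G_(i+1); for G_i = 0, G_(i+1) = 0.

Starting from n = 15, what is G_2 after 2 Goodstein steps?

step 0: 15 = 3·5; sub 6 for 5: 3·6; = 18; G_1 = 18−1 = 17
step 1: 17 = 2·6 + 5; sub 7 for 6: 2·7 + 5; = 19; G_2 = 19−1 = 18

18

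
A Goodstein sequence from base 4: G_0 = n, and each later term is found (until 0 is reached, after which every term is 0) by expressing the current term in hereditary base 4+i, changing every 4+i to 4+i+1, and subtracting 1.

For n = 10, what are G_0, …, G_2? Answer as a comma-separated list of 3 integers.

10, 11, 12

i=0: 10 = 2·4 + 2 (b=4); 4→5: 2·5 + 2 = 12; 12−1 = 11
i=1: 11 = 2·5 + 1 (b=5); 5→6: 2·6 + 1 = 13; 13−1 = 12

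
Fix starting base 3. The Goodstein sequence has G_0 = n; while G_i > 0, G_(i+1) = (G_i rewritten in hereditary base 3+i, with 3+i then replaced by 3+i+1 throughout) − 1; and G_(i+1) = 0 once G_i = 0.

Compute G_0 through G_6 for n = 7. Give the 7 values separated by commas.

7, 8, 9, 9, 9, 9, 9

step 0: 7 = 2·3 + 1; sub 4 for 3: 2·4 + 1; = 9; G_1 = 9−1 = 8
step 1: 8 = 2·4; sub 5 for 4: 2·5; = 10; G_2 = 10−1 = 9
step 2: 9 = 5 + 4; sub 6 for 5: 6 + 4; = 10; G_3 = 10−1 = 9
step 3: 9 = 6 + 3; sub 7 for 6: 7 + 3; = 10; G_4 = 10−1 = 9
step 4: 9 = 7 + 2; sub 8 for 7: 8 + 2; = 10; G_5 = 10−1 = 9
step 5: 9 = 8 + 1; sub 9 for 8: 9 + 1; = 10; G_6 = 10−1 = 9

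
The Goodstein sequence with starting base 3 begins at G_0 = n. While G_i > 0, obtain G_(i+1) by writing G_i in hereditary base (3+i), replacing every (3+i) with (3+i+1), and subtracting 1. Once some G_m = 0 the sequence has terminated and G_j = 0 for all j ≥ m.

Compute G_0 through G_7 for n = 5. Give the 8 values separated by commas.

5, 5, 5, 5, 4, 3, 2, 1

G_0=5  [base 3] 3 + 2  →[3↦4]→  4 + 2 = 6  −1 ⇒ G_1=5
G_1=5  [base 4] 4 + 1  →[4↦5]→  5 + 1 = 6  −1 ⇒ G_2=5
G_2=5  [base 5] 5  →[5↦6]→  6 = 6  −1 ⇒ G_3=5
G_3=5  [base 6] 5  →[6↦7]→  5 = 5  −1 ⇒ G_4=4
G_4=4  [base 7] 4  →[7↦8]→  4 = 4  −1 ⇒ G_5=3
G_5=3  [base 8] 3  →[8↦9]→  3 = 3  −1 ⇒ G_6=2
G_6=2  [base 9] 2  →[9↦10]→  2 = 2  −1 ⇒ G_7=1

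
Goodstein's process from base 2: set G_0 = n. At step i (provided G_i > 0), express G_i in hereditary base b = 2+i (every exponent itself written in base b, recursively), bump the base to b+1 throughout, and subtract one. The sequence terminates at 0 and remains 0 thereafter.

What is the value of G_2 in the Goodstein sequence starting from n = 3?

3

base 2: 3 = 2 + 1; at 3: 3 + 1 = 4; next = 3
base 3: 3 = 3; at 4: 4 = 4; next = 3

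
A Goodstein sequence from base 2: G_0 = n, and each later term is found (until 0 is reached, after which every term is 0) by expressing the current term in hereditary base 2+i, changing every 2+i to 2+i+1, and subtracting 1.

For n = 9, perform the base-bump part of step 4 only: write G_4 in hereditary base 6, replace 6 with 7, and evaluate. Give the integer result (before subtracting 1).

2471827

G_0 = 9. HB_2(9) = 2^(2 + 1) + 1. Bump = 82. G_1 = 81.
G_1 = 81. HB_3(81) = 3^(3 + 1). Bump = 1024. G_2 = 1023.
G_2 = 1023. HB_4(1023) = 3·4^4 + 3·4^3 + 3·4^2 + 3·4 + 3. Bump = 9843. G_3 = 9842.
G_3 = 9842. HB_5(9842) = 3·5^5 + 3·5^3 + 3·5^2 + 3·5 + 2. Bump = 140744. G_4 = 140743.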